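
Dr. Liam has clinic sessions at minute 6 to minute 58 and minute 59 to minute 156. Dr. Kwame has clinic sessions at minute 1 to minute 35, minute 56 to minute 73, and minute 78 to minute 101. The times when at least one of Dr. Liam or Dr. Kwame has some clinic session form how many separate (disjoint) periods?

1

A ∪ B = minute 1 to minute 156.
That is 1 disjoint piece.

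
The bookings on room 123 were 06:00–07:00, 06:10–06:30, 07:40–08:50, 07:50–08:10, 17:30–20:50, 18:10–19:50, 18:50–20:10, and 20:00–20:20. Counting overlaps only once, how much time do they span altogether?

Merged: 06:00–07:00, 07:40–08:50, 17:30–20:50.
Lengths: 1 h + 1 h 10 min + 3 h 20 min = 5 h 30 min.

5 h 30 min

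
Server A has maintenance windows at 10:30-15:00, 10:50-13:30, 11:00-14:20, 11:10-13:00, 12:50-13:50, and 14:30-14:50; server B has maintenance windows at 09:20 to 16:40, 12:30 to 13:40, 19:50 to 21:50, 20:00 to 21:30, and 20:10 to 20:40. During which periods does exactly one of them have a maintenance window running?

09:20-10:30, 15:00-16:40, 19:50-21:50

First set merges to 10:30-15:00.
Second set merges to 09:20-16:40, 19:50-21:50.
A but not B: none.
B but not A: 09:20-10:30, 15:00-16:40, 19:50-21:50.
Combining gives A △ B.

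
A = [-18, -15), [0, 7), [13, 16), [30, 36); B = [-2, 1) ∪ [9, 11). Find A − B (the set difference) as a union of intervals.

[-18, -15) ∪ [1, 7) ∪ [13, 16) ∪ [30, 36)

[-18, -15): no B overlap → unchanged.
[0, 7) minus B → [1, 7).
[13, 16): no B overlap → unchanged.
[30, 36): no B overlap → unchanged.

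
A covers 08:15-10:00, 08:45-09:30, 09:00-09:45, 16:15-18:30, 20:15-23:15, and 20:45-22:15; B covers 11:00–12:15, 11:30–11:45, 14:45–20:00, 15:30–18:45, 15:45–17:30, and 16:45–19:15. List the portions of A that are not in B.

First set merges to 08:15-10:00, 16:15-18:30, 20:15-23:15.
Second set merges to 11:00-12:15, 14:45-20:00.
08:15-10:00 is untouched.
16:15-18:30 lies entirely inside B → drops out.
20:15-23:15 is untouched.

08:15-10:00, 20:15-23:15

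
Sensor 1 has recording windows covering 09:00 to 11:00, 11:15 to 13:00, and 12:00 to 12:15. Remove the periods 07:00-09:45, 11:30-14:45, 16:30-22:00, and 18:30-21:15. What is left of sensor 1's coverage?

09:45–11:00, 11:15–11:30

First set merges to 09:00–11:00, 11:15–13:00.
Second set merges to 07:00–09:45, 11:30–14:45, 16:30–22:00.
09:00–11:00 \ B = 09:45–11:00.
11:15–13:00 \ B = 11:15–11:30.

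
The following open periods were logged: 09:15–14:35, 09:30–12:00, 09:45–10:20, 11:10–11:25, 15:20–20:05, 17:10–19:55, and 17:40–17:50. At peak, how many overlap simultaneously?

3

At 09:45, 3 of the intervals are simultaneously active.
No point has more.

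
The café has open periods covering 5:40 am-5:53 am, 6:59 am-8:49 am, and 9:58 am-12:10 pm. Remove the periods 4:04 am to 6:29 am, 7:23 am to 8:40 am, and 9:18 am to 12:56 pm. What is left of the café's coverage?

6:59 am–7:23 am, 8:40 am–8:49 am

5:40 am–5:53 am lies entirely inside B → drops out.
6:59 am–8:49 am with B removed leaves 6:59 am–7:23 am, 8:40 am–8:49 am.
9:58 am–12:10 pm lies entirely inside B → drops out.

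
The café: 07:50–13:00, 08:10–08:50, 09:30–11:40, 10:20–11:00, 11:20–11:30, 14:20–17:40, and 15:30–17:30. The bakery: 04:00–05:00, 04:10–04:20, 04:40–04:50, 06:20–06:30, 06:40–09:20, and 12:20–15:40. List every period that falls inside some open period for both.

07:50–09:20, 12:20–13:00, 14:20–15:40

Merge the first list: 07:50–13:00, 14:20–17:40.
Merge the second list: 04:00–05:00, 06:20–06:30, 06:40–09:20, 12:20–15:40.
07:50–13:00 meets the second set on 07:50–09:20, 12:20–13:00.
14:20–17:40 meets the second set on 14:20–15:40.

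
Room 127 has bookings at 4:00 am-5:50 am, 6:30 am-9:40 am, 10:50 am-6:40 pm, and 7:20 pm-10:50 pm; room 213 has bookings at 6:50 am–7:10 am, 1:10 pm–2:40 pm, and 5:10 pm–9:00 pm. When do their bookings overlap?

4:00 am–5:50 am: no overlap with the second set.
6:30 am–9:40 am meets the second set on 6:50 am–7:10 am.
10:50 am–6:40 pm meets the second set on 1:10 pm–2:40 pm, 5:10 pm–6:40 pm.
7:20 pm–10:50 pm meets the second set on 7:20 pm–9:00 pm.

6:50 am–7:10 am, 1:10 pm–2:40 pm, 5:10 pm–6:40 pm, 7:20 pm–9:00 pm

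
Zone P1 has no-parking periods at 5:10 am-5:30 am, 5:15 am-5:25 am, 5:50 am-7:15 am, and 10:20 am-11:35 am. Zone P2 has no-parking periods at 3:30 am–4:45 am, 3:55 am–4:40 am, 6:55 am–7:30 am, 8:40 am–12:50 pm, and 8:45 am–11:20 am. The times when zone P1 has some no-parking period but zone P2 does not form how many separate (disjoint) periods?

A, merged: 5:10 am-5:30 am, 5:50 am-7:15 am, 10:20 am-11:35 am.
B, merged: 3:30 am-4:45 am, 6:55 am-7:30 am, 8:40 am-12:50 pm.
A \ B = 5:10 am-5:30 am, 5:50 am-6:55 am.
That is 2 disjoint pieces.

2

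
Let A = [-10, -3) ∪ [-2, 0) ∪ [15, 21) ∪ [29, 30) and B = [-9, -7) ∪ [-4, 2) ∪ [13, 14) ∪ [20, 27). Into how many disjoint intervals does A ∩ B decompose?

4

A ∩ B = [-9, -7), [-4, -3), [-2, 0), [20, 21).
That is 4 disjoint pieces.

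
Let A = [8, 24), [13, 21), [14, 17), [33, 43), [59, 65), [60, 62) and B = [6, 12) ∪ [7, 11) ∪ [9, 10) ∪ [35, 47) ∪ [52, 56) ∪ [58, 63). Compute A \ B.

[12, 24) ∪ [33, 35) ∪ [63, 65)

Merge the first list: [8, 24), [33, 43), [59, 65).
Merge the second list: [6, 12), [35, 47), [52, 56), [58, 63).
[8, 24) minus B → [12, 24).
[33, 43) minus B → [33, 35).
[59, 65) minus B → [63, 65).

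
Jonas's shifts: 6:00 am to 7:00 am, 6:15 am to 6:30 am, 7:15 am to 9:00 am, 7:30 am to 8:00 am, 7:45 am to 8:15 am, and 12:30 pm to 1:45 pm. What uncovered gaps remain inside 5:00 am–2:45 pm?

Covered (merged): 6:00 am-7:00 am, 7:15 am-9:00 am, 12:30 pm-1:45 pm.
Gaps within 5:00 am-2:45 pm: 5:00 am-6:00 am, 7:00 am-7:15 am, 9:00 am-12:30 pm, 1:45 pm-2:45 pm.

5:00 am-6:00 am, 7:00 am-7:15 am, 9:00 am-12:30 pm, 1:45 pm-2:45 pm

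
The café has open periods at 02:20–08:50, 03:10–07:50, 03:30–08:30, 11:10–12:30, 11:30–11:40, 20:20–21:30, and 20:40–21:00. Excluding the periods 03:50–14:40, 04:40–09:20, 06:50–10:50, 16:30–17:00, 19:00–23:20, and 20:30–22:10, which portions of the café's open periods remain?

02:20–03:50

First set merges to 02:20–08:50, 11:10–12:30, 20:20–21:30.
Second set merges to 03:50–14:40, 16:30–17:00, 19:00–23:20.
02:20–08:50 minus B → 02:20–03:50.
11:10–12:30: fully covered by B → removed.
20:20–21:30: fully covered by B → removed.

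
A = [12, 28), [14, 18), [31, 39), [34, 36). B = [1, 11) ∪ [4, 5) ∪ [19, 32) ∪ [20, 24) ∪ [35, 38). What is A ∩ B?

[19, 28) ∪ [31, 32) ∪ [35, 38)

A, merged: [12, 28), [31, 39).
B, merged: [1, 11), [19, 32), [35, 38).
[12, 28) ∩ B → [19, 28).
[31, 39) ∩ B → [31, 32), [35, 38).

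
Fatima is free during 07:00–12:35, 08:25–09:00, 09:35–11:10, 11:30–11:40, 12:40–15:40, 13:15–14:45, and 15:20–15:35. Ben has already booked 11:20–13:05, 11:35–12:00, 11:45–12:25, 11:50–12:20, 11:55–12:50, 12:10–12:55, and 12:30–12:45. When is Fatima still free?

First set merges to 07:00-12:35, 12:40-15:40.
Second set merges to 11:20-13:05.
07:00-12:35 \ B = 07:00-11:20.
12:40-15:40 \ B = 13:05-15:40.

07:00-11:20, 13:05-15:40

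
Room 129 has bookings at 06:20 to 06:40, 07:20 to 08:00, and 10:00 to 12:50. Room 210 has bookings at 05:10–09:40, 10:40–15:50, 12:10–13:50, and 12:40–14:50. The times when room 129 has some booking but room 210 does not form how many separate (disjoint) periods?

Second set merges to 05:10–09:40, 10:40–15:50.
A \ B = 10:00–10:40.
That is 1 disjoint piece.

1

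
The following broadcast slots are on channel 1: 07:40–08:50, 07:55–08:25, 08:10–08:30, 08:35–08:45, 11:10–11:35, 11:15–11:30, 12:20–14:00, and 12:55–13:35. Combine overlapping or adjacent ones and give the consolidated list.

07:40-08:50, 11:10-11:35, 12:20-14:00

07:55-08:25 overlaps/touches 07:40-08:50 → extend to 07:40-08:50.
08:10-08:30 overlaps/touches 07:40-08:50 → extend to 07:40-08:50.
08:35-08:45 overlaps/touches 07:40-08:50 → extend to 07:40-08:50.
11:10-11:35 is disjoint → start new block.
11:15-11:30 overlaps/touches 11:10-11:35 → extend to 11:10-11:35.
12:20-14:00 is disjoint → start new block.
12:55-13:35 overlaps/touches 12:20-14:00 → extend to 12:20-14:00.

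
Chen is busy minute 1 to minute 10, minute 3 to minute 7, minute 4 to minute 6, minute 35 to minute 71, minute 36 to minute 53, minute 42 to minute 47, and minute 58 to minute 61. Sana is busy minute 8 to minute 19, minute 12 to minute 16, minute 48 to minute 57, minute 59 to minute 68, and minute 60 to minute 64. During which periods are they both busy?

First set merges to minute 1 to minute 10, minute 35 to minute 71.
Second set merges to minute 8 to minute 19, minute 48 to minute 57, minute 59 to minute 68.
minute 1 to minute 10 overlaps B on minute 8 to minute 10.
minute 35 to minute 71 overlaps B on minute 48 to minute 57, minute 59 to minute 68.

minute 8 to minute 10, minute 48 to minute 57, minute 59 to minute 68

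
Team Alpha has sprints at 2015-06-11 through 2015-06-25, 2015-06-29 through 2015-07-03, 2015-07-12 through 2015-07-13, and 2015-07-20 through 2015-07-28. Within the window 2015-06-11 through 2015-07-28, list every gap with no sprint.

After merging, the occupied span is 2015-06-11 through 2015-06-25, 2015-06-29 through 2015-07-03, 2015-07-12 through 2015-07-13, 2015-07-20 through 2015-07-28.
Complement within 2015-06-11 through 2015-07-28: 2015-06-26 through 2015-06-28, 2015-07-04 through 2015-07-11, 2015-07-14 through 2015-07-19.

2015-06-26 through 2015-06-28, 2015-07-04 through 2015-07-11, 2015-07-14 through 2015-07-19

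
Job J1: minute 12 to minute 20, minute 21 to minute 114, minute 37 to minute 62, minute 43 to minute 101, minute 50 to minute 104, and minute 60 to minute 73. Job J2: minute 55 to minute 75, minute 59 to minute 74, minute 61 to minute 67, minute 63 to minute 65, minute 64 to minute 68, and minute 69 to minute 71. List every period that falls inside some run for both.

First set merges to minute 12 to minute 20, minute 21 to minute 114.
Second set merges to minute 55 to minute 75.
minute 12 to minute 20: no overlap with the second set.
minute 21 to minute 114 meets the second set on minute 55 to minute 75.

minute 55 to minute 75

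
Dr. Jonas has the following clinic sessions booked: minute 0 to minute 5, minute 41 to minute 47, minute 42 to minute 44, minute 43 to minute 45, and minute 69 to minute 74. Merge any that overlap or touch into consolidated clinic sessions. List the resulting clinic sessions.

minute 41 to minute 47 is disjoint → start new block.
minute 42 to minute 44 overlaps/touches minute 41 to minute 47 → extend to minute 41 to minute 47.
minute 43 to minute 45 overlaps/touches minute 41 to minute 47 → extend to minute 41 to minute 47.
minute 69 to minute 74 is disjoint → start new block.

minute 0 to minute 5, minute 41 to minute 47, minute 69 to minute 74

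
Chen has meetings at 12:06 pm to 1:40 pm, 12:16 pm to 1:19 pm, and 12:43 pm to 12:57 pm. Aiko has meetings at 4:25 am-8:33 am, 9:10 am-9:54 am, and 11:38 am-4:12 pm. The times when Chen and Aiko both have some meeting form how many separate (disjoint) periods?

A, merged: 12:06 pm-1:40 pm.
A ∩ B = 12:06 pm-1:40 pm.
That is 1 disjoint piece.

1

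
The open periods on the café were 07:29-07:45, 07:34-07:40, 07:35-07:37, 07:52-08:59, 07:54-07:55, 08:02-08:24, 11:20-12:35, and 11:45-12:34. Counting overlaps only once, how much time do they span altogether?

2 h 38 min

Merged: 07:29–07:45, 07:52–08:59, 11:20–12:35.
Lengths: 16 min + 1 h 7 min + 1 h 15 min = 2 h 38 min.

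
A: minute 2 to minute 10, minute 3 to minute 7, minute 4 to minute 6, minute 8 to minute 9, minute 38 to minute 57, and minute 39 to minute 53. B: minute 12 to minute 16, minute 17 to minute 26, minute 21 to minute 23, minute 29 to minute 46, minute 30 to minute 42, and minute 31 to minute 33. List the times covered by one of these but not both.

A, merged: minute 2 to minute 10, minute 38 to minute 57.
B, merged: minute 12 to minute 16, minute 17 to minute 26, minute 29 to minute 46.
Only in the first: minute 2 to minute 10, minute 46 to minute 57.
Only in the second: minute 12 to minute 16, minute 17 to minute 26, minute 29 to minute 38.
Together these are the periods covered by exactly one.

minute 2 to minute 10, minute 12 to minute 16, minute 17 to minute 26, minute 29 to minute 38, minute 46 to minute 57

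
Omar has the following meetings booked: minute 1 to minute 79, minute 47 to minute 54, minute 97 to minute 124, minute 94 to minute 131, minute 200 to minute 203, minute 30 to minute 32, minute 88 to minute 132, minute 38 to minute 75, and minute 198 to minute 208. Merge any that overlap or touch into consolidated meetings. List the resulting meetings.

Sort by start: minute 1 to minute 79, minute 30 to minute 32, minute 38 to minute 75, minute 47 to minute 54, minute 88 to minute 132, minute 94 to minute 131, minute 97 to minute 124, minute 198 to minute 208, minute 200 to minute 203.
minute 30 to minute 32 overlaps/touches minute 1 to minute 79 → extend to minute 1 to minute 79.
minute 38 to minute 75 overlaps/touches minute 1 to minute 79 → extend to minute 1 to minute 79.
minute 47 to minute 54 overlaps/touches minute 1 to minute 79 → extend to minute 1 to minute 79.
minute 88 to minute 132 is disjoint → start new block.
minute 94 to minute 131 overlaps/touches minute 88 to minute 132 → extend to minute 88 to minute 132.
minute 97 to minute 124 overlaps/touches minute 88 to minute 132 → extend to minute 88 to minute 132.
minute 198 to minute 208 is disjoint → start new block.
minute 200 to minute 203 overlaps/touches minute 198 to minute 208 → extend to minute 198 to minute 208.

minute 1 to minute 79, minute 88 to minute 132, minute 198 to minute 208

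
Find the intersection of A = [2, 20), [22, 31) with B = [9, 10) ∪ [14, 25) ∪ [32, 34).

[2, 20) overlaps B on [9, 10), [14, 20).
[22, 31) overlaps B on [22, 25).

[9, 10) ∪ [14, 20) ∪ [22, 25)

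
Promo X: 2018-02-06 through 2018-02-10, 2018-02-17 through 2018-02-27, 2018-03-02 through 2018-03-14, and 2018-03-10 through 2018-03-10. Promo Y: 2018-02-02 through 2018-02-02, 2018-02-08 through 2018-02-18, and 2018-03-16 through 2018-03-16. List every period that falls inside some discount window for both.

A, merged: 2018-02-06 through 2018-02-10, 2018-02-17 through 2018-02-27, 2018-03-02 through 2018-03-14.
2018-02-06 through 2018-02-10 overlaps B on 2018-02-08 through 2018-02-10.
2018-02-17 through 2018-02-27 overlaps B on 2018-02-17 through 2018-02-18.
2018-03-02 through 2018-03-14 falls entirely outside B.

2018-02-08 through 2018-02-10, 2018-02-17 through 2018-02-18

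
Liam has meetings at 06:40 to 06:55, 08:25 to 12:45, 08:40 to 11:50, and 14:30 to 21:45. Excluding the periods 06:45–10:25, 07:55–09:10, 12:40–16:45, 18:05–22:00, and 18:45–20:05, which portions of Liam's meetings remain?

A, merged: 06:40-06:55, 08:25-12:45, 14:30-21:45.
B, merged: 06:45-10:25, 12:40-16:45, 18:05-22:00.
06:40-06:55 minus B → 06:40-06:45.
08:25-12:45 minus B → 10:25-12:40.
14:30-21:45 minus B → 16:45-18:05.

06:40-06:45, 10:25-12:40, 16:45-18:05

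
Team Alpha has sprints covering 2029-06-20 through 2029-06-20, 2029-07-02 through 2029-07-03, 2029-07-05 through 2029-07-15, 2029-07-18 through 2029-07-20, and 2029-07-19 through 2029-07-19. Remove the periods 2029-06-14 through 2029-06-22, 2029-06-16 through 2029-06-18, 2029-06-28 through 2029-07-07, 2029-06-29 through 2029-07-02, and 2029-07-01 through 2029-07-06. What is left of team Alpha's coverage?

2029-07-08 through 2029-07-15, 2029-07-18 through 2029-07-20

First set merges to 2029-06-20 through 2029-06-20, 2029-07-02 through 2029-07-03, 2029-07-05 through 2029-07-15, 2029-07-18 through 2029-07-20.
Second set merges to 2029-06-14 through 2029-06-22, 2029-06-28 through 2029-07-07.
2029-06-20 through 2029-06-20 lies entirely inside B → drops out.
2029-07-02 through 2029-07-03 lies entirely inside B → drops out.
2029-07-05 through 2029-07-15 with B removed leaves 2029-07-08 through 2029-07-15.
2029-07-18 through 2029-07-20 is untouched.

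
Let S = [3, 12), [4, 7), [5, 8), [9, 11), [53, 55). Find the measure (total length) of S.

11

Merged: [3, 12), [53, 55).
Lengths: 9 + 2 = 11.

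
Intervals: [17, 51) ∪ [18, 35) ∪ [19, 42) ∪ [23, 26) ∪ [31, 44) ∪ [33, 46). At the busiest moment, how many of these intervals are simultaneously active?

5

At 33, 5 of the intervals are simultaneously active.
No point has more.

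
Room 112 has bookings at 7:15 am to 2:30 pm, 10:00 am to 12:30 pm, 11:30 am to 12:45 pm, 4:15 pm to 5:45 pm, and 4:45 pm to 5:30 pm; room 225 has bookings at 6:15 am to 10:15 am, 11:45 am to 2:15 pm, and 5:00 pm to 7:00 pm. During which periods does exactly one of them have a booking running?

A, merged: 7:15 am–2:30 pm, 4:15 pm–5:45 pm.
A but not B: 10:15 am–11:45 am, 2:15 pm–2:30 pm, 4:15 pm–5:00 pm.
B but not A: 6:15 am–7:15 am, 5:45 pm–7:00 pm.
Combining gives A △ B.

6:15 am–7:15 am, 10:15 am–11:45 am, 2:15 pm–2:30 pm, 4:15 pm–5:00 pm, 5:45 pm–7:00 pm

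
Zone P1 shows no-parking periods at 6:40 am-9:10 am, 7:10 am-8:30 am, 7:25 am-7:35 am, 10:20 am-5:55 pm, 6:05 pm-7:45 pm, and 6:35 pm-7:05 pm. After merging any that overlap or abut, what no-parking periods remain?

6:40 am–9:10 am, 10:20 am–5:55 pm, 6:05 pm–7:45 pm

7:10 am–8:30 am overlaps/touches 6:40 am–9:10 am → extend to 6:40 am–9:10 am.
7:25 am–7:35 am overlaps/touches 6:40 am–9:10 am → extend to 6:40 am–9:10 am.
10:20 am–5:55 pm is disjoint → start new block.
6:05 pm–7:45 pm is disjoint → start new block.
6:35 pm–7:05 pm overlaps/touches 6:05 pm–7:45 pm → extend to 6:05 pm–7:45 pm.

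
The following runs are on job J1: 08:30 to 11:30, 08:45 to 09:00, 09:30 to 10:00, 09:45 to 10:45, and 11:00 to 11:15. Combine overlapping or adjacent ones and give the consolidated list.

08:30-11:30

08:45-09:00 overlaps/touches 08:30-11:30 → extend to 08:30-11:30.
09:30-10:00 overlaps/touches 08:30-11:30 → extend to 08:30-11:30.
09:45-10:45 overlaps/touches 08:30-11:30 → extend to 08:30-11:30.
11:00-11:15 overlaps/touches 08:30-11:30 → extend to 08:30-11:30.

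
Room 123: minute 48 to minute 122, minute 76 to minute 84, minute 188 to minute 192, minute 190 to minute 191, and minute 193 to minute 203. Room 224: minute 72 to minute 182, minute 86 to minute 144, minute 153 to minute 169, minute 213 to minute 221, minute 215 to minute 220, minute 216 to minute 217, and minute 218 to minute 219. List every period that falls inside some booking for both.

Merge the first list: minute 48 to minute 122, minute 188 to minute 192, minute 193 to minute 203.
Merge the second list: minute 72 to minute 182, minute 213 to minute 221.
minute 48 to minute 122 meets the second set on minute 72 to minute 122.
minute 188 to minute 192: no overlap with the second set.
minute 193 to minute 203: no overlap with the second set.

minute 72 to minute 122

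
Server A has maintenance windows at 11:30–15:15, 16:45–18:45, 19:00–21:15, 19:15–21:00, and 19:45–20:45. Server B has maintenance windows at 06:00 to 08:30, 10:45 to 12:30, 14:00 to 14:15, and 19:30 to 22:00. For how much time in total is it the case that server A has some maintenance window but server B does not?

5 h

A, merged: 11:30–15:15, 16:45–18:45, 19:00–21:15.
A \ B = 12:30–14:00, 14:15–15:15, 16:45–18:45, 19:00–19:30.
Total: 1 h 30 min + 1 h + 2 h + 30 min = 5 h.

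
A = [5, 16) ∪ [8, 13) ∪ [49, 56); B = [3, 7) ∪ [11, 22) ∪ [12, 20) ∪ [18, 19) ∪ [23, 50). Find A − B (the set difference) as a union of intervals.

[7, 11) ∪ [50, 56)

A, merged: [5, 16), [49, 56).
B, merged: [3, 7), [11, 22), [23, 50).
[5, 16) with B removed leaves [7, 11).
[49, 56) with B removed leaves [50, 56).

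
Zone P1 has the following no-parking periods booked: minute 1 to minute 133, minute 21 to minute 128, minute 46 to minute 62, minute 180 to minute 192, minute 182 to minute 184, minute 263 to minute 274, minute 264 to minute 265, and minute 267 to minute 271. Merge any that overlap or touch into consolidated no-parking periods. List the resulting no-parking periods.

minute 1 to minute 133, minute 180 to minute 192, minute 263 to minute 274

minute 21 to minute 128 overlaps/touches minute 1 to minute 133 → extend to minute 1 to minute 133.
minute 46 to minute 62 overlaps/touches minute 1 to minute 133 → extend to minute 1 to minute 133.
minute 180 to minute 192 is disjoint → start new block.
minute 182 to minute 184 overlaps/touches minute 180 to minute 192 → extend to minute 180 to minute 192.
minute 263 to minute 274 is disjoint → start new block.
minute 264 to minute 265 overlaps/touches minute 263 to minute 274 → extend to minute 263 to minute 274.
minute 267 to minute 271 overlaps/touches minute 263 to minute 274 → extend to minute 263 to minute 274.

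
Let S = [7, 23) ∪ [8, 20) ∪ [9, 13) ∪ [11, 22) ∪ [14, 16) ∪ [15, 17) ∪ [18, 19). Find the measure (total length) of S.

Merged: [7, 23).
Length: 16.

16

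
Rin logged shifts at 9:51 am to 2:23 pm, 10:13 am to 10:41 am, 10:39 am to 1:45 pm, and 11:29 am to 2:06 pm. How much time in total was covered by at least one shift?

4 h 32 min

Merged: 9:51 am–2:23 pm.
Length: 4 h 32 min.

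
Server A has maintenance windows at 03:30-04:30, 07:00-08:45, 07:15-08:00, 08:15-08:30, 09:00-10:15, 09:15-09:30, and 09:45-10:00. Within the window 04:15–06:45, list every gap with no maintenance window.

04:30-06:45

After merging, the occupied span is 03:30-04:30, 07:00-08:45, 09:00-10:15.
Gaps within 04:15-06:45: 04:30-06:45.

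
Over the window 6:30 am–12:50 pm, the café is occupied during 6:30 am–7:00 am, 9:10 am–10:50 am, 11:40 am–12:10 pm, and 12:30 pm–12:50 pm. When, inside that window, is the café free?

Covered (merged): 6:30 am–7:00 am, 9:10 am–10:50 am, 11:40 am–12:10 pm, 12:30 pm–12:50 pm.
Uncovered inside 6:30 am–12:50 pm: 7:00 am–9:10 am, 10:50 am–11:40 am, 12:10 pm–12:30 pm.

7:00 am–9:10 am, 10:50 am–11:40 am, 12:10 pm–12:30 pm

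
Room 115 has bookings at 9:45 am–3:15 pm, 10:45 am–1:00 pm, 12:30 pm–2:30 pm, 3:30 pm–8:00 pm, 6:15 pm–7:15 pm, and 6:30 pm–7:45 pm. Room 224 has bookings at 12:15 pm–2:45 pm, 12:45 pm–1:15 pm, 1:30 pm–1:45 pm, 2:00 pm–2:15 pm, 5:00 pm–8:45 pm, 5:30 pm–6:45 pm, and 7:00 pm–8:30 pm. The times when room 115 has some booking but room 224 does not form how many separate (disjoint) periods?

First set merges to 9:45 am–3:15 pm, 3:30 pm–8:00 pm.
Second set merges to 12:15 pm–2:45 pm, 5:00 pm–8:45 pm.
A \ B = 9:45 am–12:15 pm, 2:45 pm–3:15 pm, 3:30 pm–5:00 pm.
That is 3 disjoint pieces.

3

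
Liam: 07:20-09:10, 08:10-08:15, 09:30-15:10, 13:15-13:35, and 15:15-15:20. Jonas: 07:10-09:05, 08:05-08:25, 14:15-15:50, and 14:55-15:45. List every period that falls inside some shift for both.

First set merges to 07:20–09:10, 09:30–15:10, 15:15–15:20.
Second set merges to 07:10–09:05, 14:15–15:50.
07:20–09:10 ∩ B → 07:20–09:05.
09:30–15:10 ∩ B → 14:15–15:10.
15:15–15:20 ∩ B → 15:15–15:20.

07:20–09:05, 14:15–15:10, 15:15–15:20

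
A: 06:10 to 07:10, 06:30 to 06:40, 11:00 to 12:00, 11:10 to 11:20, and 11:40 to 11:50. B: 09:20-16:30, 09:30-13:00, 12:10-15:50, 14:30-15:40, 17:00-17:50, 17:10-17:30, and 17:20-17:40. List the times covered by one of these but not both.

A, merged: 06:10–07:10, 11:00–12:00.
B, merged: 09:20–16:30, 17:00–17:50.
A \ B = 06:10–07:10.
B \ A = 09:20–11:00, 12:00–16:30, 17:00–17:50.
Union of the two gives the symmetric difference.

06:10–07:10, 09:20–11:00, 12:00–16:30, 17:00–17:50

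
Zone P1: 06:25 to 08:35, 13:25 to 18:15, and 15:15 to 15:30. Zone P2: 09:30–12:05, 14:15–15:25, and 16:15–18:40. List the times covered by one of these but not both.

A, merged: 06:25–08:35, 13:25–18:15.
A but not B: 06:25–08:35, 13:25–14:15, 15:25–16:15.
B but not A: 09:30–12:05, 18:15–18:40.
Combining gives A △ B.

06:25–08:35, 09:30–12:05, 13:25–14:15, 15:25–16:15, 18:15–18:40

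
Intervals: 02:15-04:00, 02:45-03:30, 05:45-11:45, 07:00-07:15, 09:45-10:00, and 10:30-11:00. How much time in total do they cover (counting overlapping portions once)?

Merged: 02:15–04:00, 05:45–11:45.
Lengths: 1 h 45 min + 6 h = 7 h 45 min.

7 h 45 min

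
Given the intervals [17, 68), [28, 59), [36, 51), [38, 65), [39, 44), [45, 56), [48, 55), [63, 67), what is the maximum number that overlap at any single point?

6

Walk the sorted start/end points keeping a running depth.
The depth first hits 6 at 48.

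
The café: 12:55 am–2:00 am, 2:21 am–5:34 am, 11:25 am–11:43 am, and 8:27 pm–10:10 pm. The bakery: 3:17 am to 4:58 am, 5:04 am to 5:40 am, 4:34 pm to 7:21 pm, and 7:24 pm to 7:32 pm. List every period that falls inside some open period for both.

3:17 am–4:58 am, 5:04 am–5:34 am

12:55 am–2:00 am falls entirely outside B.
2:21 am–5:34 am overlaps B on 3:17 am–4:58 am, 5:04 am–5:34 am.
11:25 am–11:43 am falls entirely outside B.
8:27 pm–10:10 pm falls entirely outside B.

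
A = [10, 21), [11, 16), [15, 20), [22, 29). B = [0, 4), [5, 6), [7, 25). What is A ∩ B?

[10, 21) ∪ [22, 25)

Merge the first list: [10, 21), [22, 29).
[10, 21) ∩ B → [10, 21).
[22, 29) ∩ B → [22, 25).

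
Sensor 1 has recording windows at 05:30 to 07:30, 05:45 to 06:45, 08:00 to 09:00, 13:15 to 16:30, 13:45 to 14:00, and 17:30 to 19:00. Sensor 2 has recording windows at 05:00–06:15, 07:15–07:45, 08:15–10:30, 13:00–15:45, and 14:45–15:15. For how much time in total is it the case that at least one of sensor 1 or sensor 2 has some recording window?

10 h 15 min

A, merged: 05:30-07:30, 08:00-09:00, 13:15-16:30, 17:30-19:00.
B, merged: 05:00-06:15, 07:15-07:45, 08:15-10:30, 13:00-15:45.
A ∪ B = 05:00-07:45, 08:00-10:30, 13:00-16:30, 17:30-19:00.
Total: 2 h 45 min + 2 h 30 min + 3 h 30 min + 1 h 30 min = 10 h 15 min.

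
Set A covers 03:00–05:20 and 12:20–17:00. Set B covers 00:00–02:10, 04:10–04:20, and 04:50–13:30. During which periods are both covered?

04:10-04:20, 04:50-05:20, 12:20-13:30

03:00-05:20 overlaps B on 04:10-04:20, 04:50-05:20.
12:20-17:00 overlaps B on 12:20-13:30.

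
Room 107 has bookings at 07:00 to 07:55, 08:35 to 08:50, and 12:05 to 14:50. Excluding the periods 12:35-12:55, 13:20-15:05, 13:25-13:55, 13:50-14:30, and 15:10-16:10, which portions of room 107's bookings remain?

Merge the second list: 12:35-12:55, 13:20-15:05, 15:10-16:10.
07:00-07:55 is untouched.
08:35-08:50 is untouched.
12:05-14:50 with B removed leaves 12:05-12:35, 12:55-13:20.

07:00-07:55, 08:35-08:50, 12:05-12:35, 12:55-13:20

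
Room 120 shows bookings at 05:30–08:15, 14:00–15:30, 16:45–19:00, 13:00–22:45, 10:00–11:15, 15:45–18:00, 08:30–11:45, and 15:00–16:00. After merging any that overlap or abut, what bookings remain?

Sort by start: 05:30–08:15, 08:30–11:45, 10:00–11:15, 13:00–22:45, 14:00–15:30, 15:00–16:00, 15:45–18:00, 16:45–19:00.
08:30–11:45 is disjoint → start new block.
10:00–11:15 overlaps/touches 08:30–11:45 → extend to 08:30–11:45.
13:00–22:45 is disjoint → start new block.
14:00–15:30 overlaps/touches 13:00–22:45 → extend to 13:00–22:45.
15:00–16:00 overlaps/touches 13:00–22:45 → extend to 13:00–22:45.
15:45–18:00 overlaps/touches 13:00–22:45 → extend to 13:00–22:45.
16:45–19:00 overlaps/touches 13:00–22:45 → extend to 13:00–22:45.

05:30–08:15, 08:30–11:45, 13:00–22:45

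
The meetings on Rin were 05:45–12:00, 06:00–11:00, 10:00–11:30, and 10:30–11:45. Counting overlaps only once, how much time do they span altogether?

Merged: 05:45–12:00.
Length: 6 h 15 min.

6 h 15 min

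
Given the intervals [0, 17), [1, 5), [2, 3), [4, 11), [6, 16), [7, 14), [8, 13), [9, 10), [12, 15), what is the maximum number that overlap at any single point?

At 9, 6 of the intervals are simultaneously active.
No point has more.

6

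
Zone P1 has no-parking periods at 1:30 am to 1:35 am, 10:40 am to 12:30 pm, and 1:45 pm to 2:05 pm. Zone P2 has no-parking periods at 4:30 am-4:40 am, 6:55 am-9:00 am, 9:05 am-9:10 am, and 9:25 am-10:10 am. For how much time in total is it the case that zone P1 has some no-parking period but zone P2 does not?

A \ B = 1:30 am-1:35 am, 10:40 am-12:30 pm, 1:45 pm-2:05 pm.
Total: 5 min + 1 h 50 min + 20 min = 2 h 15 min.

2 h 15 min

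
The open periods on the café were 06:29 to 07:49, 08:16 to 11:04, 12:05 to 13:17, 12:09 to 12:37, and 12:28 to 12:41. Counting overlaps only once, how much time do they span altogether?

5 h 20 min

Merged: 06:29–07:49, 08:16–11:04, 12:05–13:17.
Lengths: 1 h 20 min + 2 h 48 min + 1 h 12 min = 5 h 20 min.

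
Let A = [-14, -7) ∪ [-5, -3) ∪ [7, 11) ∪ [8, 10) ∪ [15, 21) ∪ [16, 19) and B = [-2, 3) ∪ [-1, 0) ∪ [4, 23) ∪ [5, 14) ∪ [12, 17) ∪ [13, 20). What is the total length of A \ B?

First set merges to [-14, -7), [-5, -3), [7, 11), [15, 21).
Second set merges to [-2, 3), [4, 23).
A \ B = [-14, -7), [-5, -3).
Total: 7 + 2 = 9.

9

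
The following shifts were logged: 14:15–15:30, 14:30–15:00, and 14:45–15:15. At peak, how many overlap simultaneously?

Walk the sorted start/end points keeping a running depth.
The depth first hits 3 at 14:45.

3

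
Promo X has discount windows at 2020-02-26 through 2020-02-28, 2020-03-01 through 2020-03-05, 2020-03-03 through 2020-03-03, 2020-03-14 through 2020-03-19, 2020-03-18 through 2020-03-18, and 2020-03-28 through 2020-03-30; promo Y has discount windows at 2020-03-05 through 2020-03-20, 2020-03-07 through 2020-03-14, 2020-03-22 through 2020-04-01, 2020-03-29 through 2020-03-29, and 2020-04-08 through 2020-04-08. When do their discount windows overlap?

A, merged: 2020-02-26 through 2020-02-28, 2020-03-01 through 2020-03-05, 2020-03-14 through 2020-03-19, 2020-03-28 through 2020-03-30.
B, merged: 2020-03-05 through 2020-03-20, 2020-03-22 through 2020-04-01, 2020-04-08 through 2020-04-08.
2020-02-26 through 2020-02-28 meets no B interval.
2020-03-01 through 2020-03-05 ∩ B → 2020-03-05 through 2020-03-05.
2020-03-14 through 2020-03-19 ∩ B → 2020-03-14 through 2020-03-19.
2020-03-28 through 2020-03-30 ∩ B → 2020-03-28 through 2020-03-30.

2020-03-05 through 2020-03-05, 2020-03-14 through 2020-03-19, 2020-03-28 through 2020-03-30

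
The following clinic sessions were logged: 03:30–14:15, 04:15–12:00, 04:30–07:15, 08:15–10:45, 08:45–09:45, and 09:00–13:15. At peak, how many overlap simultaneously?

Sweep endpoints in order; track running count of active intervals.
Peak of 5 reached at 09:00.

5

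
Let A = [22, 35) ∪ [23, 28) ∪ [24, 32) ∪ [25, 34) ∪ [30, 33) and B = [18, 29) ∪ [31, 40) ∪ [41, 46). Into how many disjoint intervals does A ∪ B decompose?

2

A, merged: [22, 35).
A ∪ B = [18, 40), [41, 46).
That is 2 disjoint pieces.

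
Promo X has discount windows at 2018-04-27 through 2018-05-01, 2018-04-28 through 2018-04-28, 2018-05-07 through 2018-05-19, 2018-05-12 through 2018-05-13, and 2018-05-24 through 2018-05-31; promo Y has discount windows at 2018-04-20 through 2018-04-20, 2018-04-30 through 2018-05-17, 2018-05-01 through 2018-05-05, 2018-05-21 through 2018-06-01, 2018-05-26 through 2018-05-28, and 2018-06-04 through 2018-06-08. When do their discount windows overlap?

Merge the first list: 2018-04-27 through 2018-05-01, 2018-05-07 through 2018-05-19, 2018-05-24 through 2018-05-31.
Merge the second list: 2018-04-20 through 2018-04-20, 2018-04-30 through 2018-05-17, 2018-05-21 through 2018-06-01, 2018-06-04 through 2018-06-08.
2018-04-27 through 2018-05-01 overlaps B on 2018-04-30 through 2018-05-01.
2018-05-07 through 2018-05-19 overlaps B on 2018-05-07 through 2018-05-17.
2018-05-24 through 2018-05-31 overlaps B on 2018-05-24 through 2018-05-31.

2018-04-30 through 2018-05-01, 2018-05-07 through 2018-05-17, 2018-05-24 through 2018-05-31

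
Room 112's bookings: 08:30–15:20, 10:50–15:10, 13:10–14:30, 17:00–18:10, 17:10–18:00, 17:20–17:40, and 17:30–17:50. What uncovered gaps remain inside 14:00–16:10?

15:20-16:10

Covered (merged): 08:30-15:20, 17:00-18:10.
Gaps within 14:00-16:10: 15:20-16:10.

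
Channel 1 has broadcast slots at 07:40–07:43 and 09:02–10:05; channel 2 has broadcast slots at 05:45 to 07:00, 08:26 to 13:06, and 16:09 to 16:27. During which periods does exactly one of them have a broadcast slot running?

Only in the first: 07:40–07:43.
Only in the second: 05:45–07:00, 08:26–09:02, 10:05–13:06, 16:09–16:27.
Together these are the periods covered by exactly one.

05:45–07:00, 07:40–07:43, 08:26–09:02, 10:05–13:06, 16:09–16:27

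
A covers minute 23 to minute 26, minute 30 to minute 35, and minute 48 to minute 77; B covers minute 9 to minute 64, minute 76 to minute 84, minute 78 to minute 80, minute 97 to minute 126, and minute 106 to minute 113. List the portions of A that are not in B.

Second set merges to minute 9 to minute 64, minute 76 to minute 84, minute 97 to minute 126.
minute 23 to minute 26: entirely removed.
minute 30 to minute 35: entirely removed.
minute 48 to minute 77 \ B = minute 64 to minute 76.

minute 64 to minute 76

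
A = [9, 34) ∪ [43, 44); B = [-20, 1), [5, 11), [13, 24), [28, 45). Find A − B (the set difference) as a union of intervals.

[9, 34) minus B → [11, 13), [24, 28).
[43, 44): fully covered by B → removed.

[11, 13) ∪ [24, 28)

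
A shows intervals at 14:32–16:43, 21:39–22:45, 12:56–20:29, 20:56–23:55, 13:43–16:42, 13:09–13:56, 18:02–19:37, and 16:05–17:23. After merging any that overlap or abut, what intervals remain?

12:56–20:29, 20:56–23:55

Sort by start: 12:56–20:29, 13:09–13:56, 13:43–16:42, 14:32–16:43, 16:05–17:23, 18:02–19:37, 20:56–23:55, 21:39–22:45.
13:09–13:56 overlaps/touches 12:56–20:29 → extend to 12:56–20:29.
13:43–16:42 overlaps/touches 12:56–20:29 → extend to 12:56–20:29.
14:32–16:43 overlaps/touches 12:56–20:29 → extend to 12:56–20:29.
16:05–17:23 overlaps/touches 12:56–20:29 → extend to 12:56–20:29.
18:02–19:37 overlaps/touches 12:56–20:29 → extend to 12:56–20:29.
20:56–23:55 is disjoint → start new block.
21:39–22:45 overlaps/touches 20:56–23:55 → extend to 20:56–23:55.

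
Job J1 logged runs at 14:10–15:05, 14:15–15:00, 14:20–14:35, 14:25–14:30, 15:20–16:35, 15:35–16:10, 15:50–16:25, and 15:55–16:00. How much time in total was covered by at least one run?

2 h 10 min

Merged: 14:10–15:05, 15:20–16:35.
Lengths: 55 min + 1 h 15 min = 2 h 10 min.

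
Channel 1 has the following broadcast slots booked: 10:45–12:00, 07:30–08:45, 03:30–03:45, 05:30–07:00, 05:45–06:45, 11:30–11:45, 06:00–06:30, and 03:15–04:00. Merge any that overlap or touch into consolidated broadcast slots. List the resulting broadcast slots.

Sort by start: 03:15–04:00, 03:30–03:45, 05:30–07:00, 05:45–06:45, 06:00–06:30, 07:30–08:45, 10:45–12:00, 11:30–11:45.
03:30–03:45 overlaps/touches 03:15–04:00 → extend to 03:15–04:00.
05:30–07:00 is disjoint → start new block.
05:45–06:45 overlaps/touches 05:30–07:00 → extend to 05:30–07:00.
06:00–06:30 overlaps/touches 05:30–07:00 → extend to 05:30–07:00.
07:30–08:45 is disjoint → start new block.
10:45–12:00 is disjoint → start new block.
11:30–11:45 overlaps/touches 10:45–12:00 → extend to 10:45–12:00.

03:15–04:00, 05:30–07:00, 07:30–08:45, 10:45–12:00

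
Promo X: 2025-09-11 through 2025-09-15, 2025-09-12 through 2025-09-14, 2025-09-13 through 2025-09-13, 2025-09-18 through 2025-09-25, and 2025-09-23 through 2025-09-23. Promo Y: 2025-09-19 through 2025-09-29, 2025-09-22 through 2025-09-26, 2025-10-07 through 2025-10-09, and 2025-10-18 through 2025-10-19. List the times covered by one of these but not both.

2025-09-11 through 2025-09-15, 2025-09-18 through 2025-09-18, 2025-09-26 through 2025-09-29, 2025-10-07 through 2025-10-09, 2025-10-18 through 2025-10-19

A, merged: 2025-09-11 through 2025-09-15, 2025-09-18 through 2025-09-25.
B, merged: 2025-09-19 through 2025-09-29, 2025-10-07 through 2025-10-09, 2025-10-18 through 2025-10-19.
Only in the first: 2025-09-11 through 2025-09-15, 2025-09-18 through 2025-09-18.
Only in the second: 2025-09-26 through 2025-09-29, 2025-10-07 through 2025-10-09, 2025-10-18 through 2025-10-19.
Together these are the periods covered by exactly one.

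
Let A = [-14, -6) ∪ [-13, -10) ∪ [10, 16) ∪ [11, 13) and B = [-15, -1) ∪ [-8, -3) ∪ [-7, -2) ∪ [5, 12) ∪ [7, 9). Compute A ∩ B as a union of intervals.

A, merged: [-14, -6), [10, 16).
B, merged: [-15, -1), [5, 12).
[-14, -6) meets the second set on [-14, -6).
[10, 16) meets the second set on [10, 12).

[-14, -6) ∪ [10, 12)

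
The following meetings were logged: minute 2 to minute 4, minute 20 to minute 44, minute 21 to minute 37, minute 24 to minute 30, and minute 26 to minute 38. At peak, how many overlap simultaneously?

4

Sweep endpoints in order; track running count of active intervals.
Peak of 4 reached at minute 26.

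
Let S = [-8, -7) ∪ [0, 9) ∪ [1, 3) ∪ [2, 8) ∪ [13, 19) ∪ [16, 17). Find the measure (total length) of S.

16

Merged: [-8, -7), [0, 9), [13, 19).
Lengths: 1 + 9 + 6 = 16.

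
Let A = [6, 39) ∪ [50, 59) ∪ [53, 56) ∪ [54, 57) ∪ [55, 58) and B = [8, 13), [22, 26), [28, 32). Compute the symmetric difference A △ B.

[6, 8) ∪ [13, 22) ∪ [26, 28) ∪ [32, 39) ∪ [50, 59)

Merge the first list: [6, 39), [50, 59).
A \ B = [6, 8), [13, 22), [26, 28), [32, 39), [50, 59).
B \ A = none.
Union of the two gives the symmetric difference.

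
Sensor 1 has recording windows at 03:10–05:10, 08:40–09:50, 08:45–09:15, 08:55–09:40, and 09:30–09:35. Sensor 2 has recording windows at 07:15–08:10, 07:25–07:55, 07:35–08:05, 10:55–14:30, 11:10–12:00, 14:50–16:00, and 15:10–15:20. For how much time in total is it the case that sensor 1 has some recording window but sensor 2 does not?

3 h 10 min

A, merged: 03:10-05:10, 08:40-09:50.
B, merged: 07:15-08:10, 10:55-14:30, 14:50-16:00.
A \ B = 03:10-05:10, 08:40-09:50.
Total: 2 h + 1 h 10 min = 3 h 10 min.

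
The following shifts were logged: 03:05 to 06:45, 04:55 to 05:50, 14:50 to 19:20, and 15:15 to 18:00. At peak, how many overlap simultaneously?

Walk the sorted start/end points keeping a running depth.
The depth first hits 2 at 04:55.

2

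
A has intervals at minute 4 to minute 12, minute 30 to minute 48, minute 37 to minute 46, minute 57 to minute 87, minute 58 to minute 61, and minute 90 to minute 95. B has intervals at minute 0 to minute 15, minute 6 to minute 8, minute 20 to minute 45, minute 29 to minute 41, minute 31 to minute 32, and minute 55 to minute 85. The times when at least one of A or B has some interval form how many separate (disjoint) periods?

First set merges to minute 4 to minute 12, minute 30 to minute 48, minute 57 to minute 87, minute 90 to minute 95.
Second set merges to minute 0 to minute 15, minute 20 to minute 45, minute 55 to minute 85.
A ∪ B = minute 0 to minute 15, minute 20 to minute 48, minute 55 to minute 87, minute 90 to minute 95.
That is 4 disjoint pieces.

4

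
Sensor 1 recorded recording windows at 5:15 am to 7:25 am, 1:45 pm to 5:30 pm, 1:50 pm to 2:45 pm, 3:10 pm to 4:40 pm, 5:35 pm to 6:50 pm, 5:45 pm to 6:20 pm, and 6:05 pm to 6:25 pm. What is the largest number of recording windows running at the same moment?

3

Walk the sorted start/end points keeping a running depth.
The depth first hits 3 at 6:05 pm.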